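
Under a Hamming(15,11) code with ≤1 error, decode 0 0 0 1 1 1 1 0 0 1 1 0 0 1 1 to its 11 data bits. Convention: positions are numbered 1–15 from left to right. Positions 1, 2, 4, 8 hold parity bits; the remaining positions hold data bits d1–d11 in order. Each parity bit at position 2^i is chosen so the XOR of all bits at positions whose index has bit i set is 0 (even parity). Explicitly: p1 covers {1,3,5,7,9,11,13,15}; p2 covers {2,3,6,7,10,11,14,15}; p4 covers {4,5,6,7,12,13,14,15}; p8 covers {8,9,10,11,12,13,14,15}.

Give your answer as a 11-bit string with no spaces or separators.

01110110011

s1 (pos 1,3,5,7,9,11,13,15): 0⊕0⊕1⊕1⊕0⊕1⊕0⊕1 = 0
s2 (pos 2,3,6,7,10,11,14,15): 0⊕0⊕1⊕1⊕1⊕1⊕1⊕1 = 0
s4 (pos 4,5,6,7,12,13,14,15): 1⊕1⊕1⊕1⊕0⊕0⊕1⊕1 = 0
s8 (pos 8,9,10,11,12,13,14,15): 0⊕0⊕1⊕1⊕0⊕0⊕1⊕1 = 0
Syndrome s8…s1 = 0000 → no error.
Read data bits from positions 3,5,6,7,9,10,11,12,13,14,15: 01110110011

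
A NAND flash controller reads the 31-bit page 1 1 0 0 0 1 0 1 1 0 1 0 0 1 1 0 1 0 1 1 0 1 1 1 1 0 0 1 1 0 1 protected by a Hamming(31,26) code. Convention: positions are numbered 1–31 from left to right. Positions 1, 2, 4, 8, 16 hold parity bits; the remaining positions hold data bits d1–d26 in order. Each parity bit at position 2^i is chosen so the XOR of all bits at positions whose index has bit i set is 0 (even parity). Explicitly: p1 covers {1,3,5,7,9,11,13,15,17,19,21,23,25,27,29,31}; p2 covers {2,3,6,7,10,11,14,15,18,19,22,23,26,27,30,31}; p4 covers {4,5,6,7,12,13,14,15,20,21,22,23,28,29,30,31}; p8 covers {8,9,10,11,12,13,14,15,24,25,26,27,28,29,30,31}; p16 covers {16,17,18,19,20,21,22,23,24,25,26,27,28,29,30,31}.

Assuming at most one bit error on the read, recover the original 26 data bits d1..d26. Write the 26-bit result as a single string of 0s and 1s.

s1 (pos 1,3,5,7,9,11,13,15,17,19,21,23,25,27,29,31): 1⊕0⊕0⊕0⊕1⊕1⊕0⊕1⊕1⊕1⊕0⊕1⊕1⊕0⊕1⊕1 = 0
s2 (pos 2,3,6,7,10,11,14,15,18,19,22,23,26,27,30,31): 1⊕0⊕1⊕0⊕0⊕1⊕1⊕1⊕0⊕1⊕1⊕1⊕0⊕0⊕0⊕1 = 1
s4 (pos 4,5,6,7,12,13,14,15,20,21,22,23,28,29,30,31): 0⊕0⊕1⊕0⊕0⊕0⊕1⊕1⊕1⊕0⊕1⊕1⊕1⊕1⊕0⊕1 = 1
s8 (pos 8,9,10,11,12,13,14,15,24,25,26,27,28,29,30,31): 1⊕1⊕0⊕1⊕0⊕0⊕1⊕1⊕1⊕1⊕0⊕0⊕1⊕1⊕0⊕1 = 0
s16 (pos 16,17,18,19,20,21,22,23,24,25,26,27,28,29,30,31): 0⊕1⊕0⊕1⊕1⊕0⊕1⊕1⊕1⊕1⊕0⊕0⊕1⊕1⊕0⊕1 = 0
Syndrome s16…s1 = 00110 → error at position 6.
Flip position 6: 1100010110100110101101111001101 → 1100000110100110101101111001101
Read data bits from positions 3,5,6,7,9,10,11,12,13,14,15,17,18,19,20,21,22,23,24,25,26,27,28,29,30,31: 00001010011101101111001101

00001010011101101111001101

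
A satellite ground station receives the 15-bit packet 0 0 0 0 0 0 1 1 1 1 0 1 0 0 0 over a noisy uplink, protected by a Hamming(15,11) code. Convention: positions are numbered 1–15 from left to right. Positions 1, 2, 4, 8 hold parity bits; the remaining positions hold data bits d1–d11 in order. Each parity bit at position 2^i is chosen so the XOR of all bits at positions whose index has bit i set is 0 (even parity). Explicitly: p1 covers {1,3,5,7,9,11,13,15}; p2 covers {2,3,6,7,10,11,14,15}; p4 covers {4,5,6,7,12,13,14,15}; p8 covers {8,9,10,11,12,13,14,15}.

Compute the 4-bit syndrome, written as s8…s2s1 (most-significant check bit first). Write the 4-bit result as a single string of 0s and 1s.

0000

s1 (pos 1,3,5,7,9,11,13,15): 0⊕0⊕0⊕1⊕1⊕0⊕0⊕0 = 0
s2 (pos 2,3,6,7,10,11,14,15): 0⊕0⊕0⊕1⊕1⊕0⊕0⊕0 = 0
s4 (pos 4,5,6,7,12,13,14,15): 0⊕0⊕0⊕1⊕1⊕0⊕0⊕0 = 0
s8 (pos 8,9,10,11,12,13,14,15): 1⊕1⊕1⊕0⊕1⊕0⊕0⊕0 = 0
Syndrome s8…s1 = 0000 → no error.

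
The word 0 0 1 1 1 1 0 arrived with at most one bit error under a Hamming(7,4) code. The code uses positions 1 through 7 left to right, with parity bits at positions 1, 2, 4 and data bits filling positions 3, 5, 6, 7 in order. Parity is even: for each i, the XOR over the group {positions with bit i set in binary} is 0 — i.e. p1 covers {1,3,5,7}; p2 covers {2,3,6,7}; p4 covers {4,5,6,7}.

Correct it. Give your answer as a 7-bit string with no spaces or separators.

s1 (pos 1,3,5,7): 0⊕1⊕1⊕0 = 0
s2 (pos 2,3,6,7): 0⊕1⊕1⊕0 = 0
s4 (pos 4,5,6,7): 1⊕1⊕1⊕0 = 1
Syndrome s4…s1 = 100 → error at position 4.
Flip position 4: 0011110 → 0010110

0010110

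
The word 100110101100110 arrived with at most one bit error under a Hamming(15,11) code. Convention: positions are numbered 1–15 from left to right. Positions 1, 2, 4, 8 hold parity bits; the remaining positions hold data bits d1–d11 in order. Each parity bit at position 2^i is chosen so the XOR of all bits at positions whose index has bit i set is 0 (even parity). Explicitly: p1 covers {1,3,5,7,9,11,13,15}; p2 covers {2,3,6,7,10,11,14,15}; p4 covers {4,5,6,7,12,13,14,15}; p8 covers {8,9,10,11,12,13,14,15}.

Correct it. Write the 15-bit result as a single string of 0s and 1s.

s1 (pos 1,3,5,7,9,11,13,15): 1⊕0⊕1⊕1⊕1⊕0⊕1⊕0 = 1
s2 (pos 2,3,6,7,10,11,14,15): 0⊕0⊕0⊕1⊕1⊕0⊕1⊕0 = 1
s4 (pos 4,5,6,7,12,13,14,15): 1⊕1⊕0⊕1⊕0⊕1⊕1⊕0 = 1
s8 (pos 8,9,10,11,12,13,14,15): 0⊕1⊕1⊕0⊕0⊕1⊕1⊕0 = 0
Syndrome s8…s1 = 0111 → error at position 7.
Flip position 7: 100110101100110 → 100110001100110

100110001100110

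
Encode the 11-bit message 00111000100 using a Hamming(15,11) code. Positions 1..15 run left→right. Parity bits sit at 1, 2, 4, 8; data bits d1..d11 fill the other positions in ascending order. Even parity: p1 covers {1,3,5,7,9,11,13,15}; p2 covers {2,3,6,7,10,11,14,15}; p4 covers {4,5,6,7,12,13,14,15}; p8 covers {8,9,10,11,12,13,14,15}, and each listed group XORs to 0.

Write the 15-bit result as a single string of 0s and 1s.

100101101000100

Place data at non-parity positions: p1 p2 0 p4 0 1 1 p8 1 0 0 0 1 0 0
p1 (pos 1,3,5,7,9,11,13,15): XOR of data positions = 0⊕0⊕1⊕1⊕0⊕1⊕0 = 1
p2 (pos 2,3,6,7,10,11,14,15): XOR of data positions = 0⊕1⊕1⊕0⊕0⊕0⊕0 = 0
p4 (pos 4,5,6,7,12,13,14,15): XOR of data positions = 0⊕1⊕1⊕0⊕1⊕0⊕0 = 1
p8 (pos 8,9,10,11,12,13,14,15): XOR of data positions = 1⊕0⊕0⊕0⊕1⊕0⊕0 = 0
Codeword: 100101101000100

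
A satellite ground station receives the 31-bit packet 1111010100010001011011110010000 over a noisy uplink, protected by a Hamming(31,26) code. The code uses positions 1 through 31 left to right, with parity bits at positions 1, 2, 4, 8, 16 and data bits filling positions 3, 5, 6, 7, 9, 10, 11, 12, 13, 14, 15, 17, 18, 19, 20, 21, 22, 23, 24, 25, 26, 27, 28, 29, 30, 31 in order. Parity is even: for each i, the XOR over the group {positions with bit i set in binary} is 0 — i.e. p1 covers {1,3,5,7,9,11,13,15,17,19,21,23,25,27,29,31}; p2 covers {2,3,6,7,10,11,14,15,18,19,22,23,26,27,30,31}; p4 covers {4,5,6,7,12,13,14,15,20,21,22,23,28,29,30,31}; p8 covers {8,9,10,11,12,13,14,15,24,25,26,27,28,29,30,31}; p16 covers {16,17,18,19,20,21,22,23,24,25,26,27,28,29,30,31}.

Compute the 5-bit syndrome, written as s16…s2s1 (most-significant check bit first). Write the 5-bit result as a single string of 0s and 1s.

00000

s1 (pos 1,3,5,7,9,11,13,15,17,19,21,23,25,27,29,31): 1⊕1⊕0⊕0⊕0⊕0⊕0⊕0⊕0⊕1⊕1⊕1⊕0⊕1⊕0⊕0 = 0
s2 (pos 2,3,6,7,10,11,14,15,18,19,22,23,26,27,30,31): 1⊕1⊕1⊕0⊕0⊕0⊕0⊕0⊕1⊕1⊕1⊕1⊕0⊕1⊕0⊕0 = 0
s4 (pos 4,5,6,7,12,13,14,15,20,21,22,23,28,29,30,31): 1⊕0⊕1⊕0⊕1⊕0⊕0⊕0⊕0⊕1⊕1⊕1⊕0⊕0⊕0⊕0 = 0
s8 (pos 8,9,10,11,12,13,14,15,24,25,26,27,28,29,30,31): 1⊕0⊕0⊕0⊕1⊕0⊕0⊕0⊕1⊕0⊕0⊕1⊕0⊕0⊕0⊕0 = 0
s16 (pos 16,17,18,19,20,21,22,23,24,25,26,27,28,29,30,31): 1⊕0⊕1⊕1⊕0⊕1⊕1⊕1⊕1⊕0⊕0⊕1⊕0⊕0⊕0⊕0 = 0
Syndrome s16…s1 = 00000 → no error.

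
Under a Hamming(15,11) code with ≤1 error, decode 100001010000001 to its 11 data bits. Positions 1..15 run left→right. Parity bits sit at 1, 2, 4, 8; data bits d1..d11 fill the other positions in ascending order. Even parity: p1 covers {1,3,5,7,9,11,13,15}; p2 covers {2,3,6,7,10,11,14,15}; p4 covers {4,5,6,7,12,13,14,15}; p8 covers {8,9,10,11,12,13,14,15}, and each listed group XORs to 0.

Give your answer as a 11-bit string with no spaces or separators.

00100000001

s1 (pos 1,3,5,7,9,11,13,15): 1⊕0⊕0⊕0⊕0⊕0⊕0⊕1 = 0
s2 (pos 2,3,6,7,10,11,14,15): 0⊕0⊕1⊕0⊕0⊕0⊕0⊕1 = 0
s4 (pos 4,5,6,7,12,13,14,15): 0⊕0⊕1⊕0⊕0⊕0⊕0⊕1 = 0
s8 (pos 8,9,10,11,12,13,14,15): 1⊕0⊕0⊕0⊕0⊕0⊕0⊕1 = 0
Syndrome s8…s1 = 0000 → no error.
Read data bits from positions 3,5,6,7,9,10,11,12,13,14,15: 00100000001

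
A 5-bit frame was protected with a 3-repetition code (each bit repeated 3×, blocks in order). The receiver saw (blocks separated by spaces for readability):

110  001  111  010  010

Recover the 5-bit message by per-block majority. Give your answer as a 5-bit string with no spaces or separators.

10100

Block 1 (110): 2 ones → 1
Block 2 (001): 1 one → 0
Block 3 (111): 3 ones → 1
Block 4 (010): 1 one → 0
Block 5 (010): 1 one → 0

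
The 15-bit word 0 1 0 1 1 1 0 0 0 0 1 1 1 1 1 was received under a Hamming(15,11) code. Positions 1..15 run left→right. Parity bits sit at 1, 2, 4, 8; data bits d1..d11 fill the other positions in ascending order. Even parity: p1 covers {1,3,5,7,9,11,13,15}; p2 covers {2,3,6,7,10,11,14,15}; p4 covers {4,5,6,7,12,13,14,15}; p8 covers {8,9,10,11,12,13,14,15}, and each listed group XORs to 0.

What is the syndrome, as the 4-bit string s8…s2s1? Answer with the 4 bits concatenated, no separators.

1110

s1 (pos 1,3,5,7,9,11,13,15): 0⊕0⊕1⊕0⊕0⊕1⊕1⊕1 = 0
s2 (pos 2,3,6,7,10,11,14,15): 1⊕0⊕1⊕0⊕0⊕1⊕1⊕1 = 1
s4 (pos 4,5,6,7,12,13,14,15): 1⊕1⊕1⊕0⊕1⊕1⊕1⊕1 = 1
s8 (pos 8,9,10,11,12,13,14,15): 0⊕0⊕0⊕1⊕1⊕1⊕1⊕1 = 1
Syndrome s8…s1 = 1110 → error at position 14.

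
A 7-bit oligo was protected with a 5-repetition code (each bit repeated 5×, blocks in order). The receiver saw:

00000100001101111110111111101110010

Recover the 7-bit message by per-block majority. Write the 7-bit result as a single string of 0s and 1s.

Block 1 (00000): 0 ones → 0
Block 2 (10000): 1 one → 0
Block 3 (11011): 4 ones → 1
Block 4 (11110): 4 ones → 1
Block 5 (11111): 5 ones → 1
Block 6 (11011): 4 ones → 1
Block 7 (10010): 2 ones → 0

0011110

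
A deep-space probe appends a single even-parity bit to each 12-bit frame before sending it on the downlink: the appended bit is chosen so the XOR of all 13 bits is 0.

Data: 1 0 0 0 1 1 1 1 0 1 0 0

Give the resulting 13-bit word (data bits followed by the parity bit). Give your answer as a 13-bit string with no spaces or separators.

1000111101000

XOR of the 12 data bits: 1⊕0⊕0⊕0⊕1⊕1⊕1⊕1⊕0⊕1⊕0⊕0 = 0
Parity bit = 0 (so all 13 bits XOR to 0).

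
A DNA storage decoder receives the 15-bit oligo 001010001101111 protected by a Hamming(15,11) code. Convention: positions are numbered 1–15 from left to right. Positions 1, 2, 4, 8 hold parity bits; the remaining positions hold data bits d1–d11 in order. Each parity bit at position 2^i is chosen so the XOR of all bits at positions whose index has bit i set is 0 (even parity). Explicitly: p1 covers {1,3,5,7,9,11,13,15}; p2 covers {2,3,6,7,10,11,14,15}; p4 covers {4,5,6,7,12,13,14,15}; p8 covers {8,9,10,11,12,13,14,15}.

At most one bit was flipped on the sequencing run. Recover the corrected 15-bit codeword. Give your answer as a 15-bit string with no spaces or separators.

001000001101111

s1 (pos 1,3,5,7,9,11,13,15): 0⊕1⊕1⊕0⊕1⊕0⊕1⊕1 = 1
s2 (pos 2,3,6,7,10,11,14,15): 0⊕1⊕0⊕0⊕1⊕0⊕1⊕1 = 0
s4 (pos 4,5,6,7,12,13,14,15): 0⊕1⊕0⊕0⊕1⊕1⊕1⊕1 = 1
s8 (pos 8,9,10,11,12,13,14,15): 0⊕1⊕1⊕0⊕1⊕1⊕1⊕1 = 0
Syndrome s8…s1 = 0101 → error at position 5.
Flip position 5: 001010001101111 → 001000001101111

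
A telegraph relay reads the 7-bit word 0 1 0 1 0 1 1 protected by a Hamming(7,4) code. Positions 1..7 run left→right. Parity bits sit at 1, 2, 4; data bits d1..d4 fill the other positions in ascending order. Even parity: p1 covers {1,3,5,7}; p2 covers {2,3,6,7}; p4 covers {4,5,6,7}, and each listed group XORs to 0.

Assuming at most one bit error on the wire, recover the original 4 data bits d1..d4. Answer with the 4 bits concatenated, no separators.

0010

s1 (pos 1,3,5,7): 0⊕0⊕0⊕1 = 1
s2 (pos 2,3,6,7): 1⊕0⊕1⊕1 = 1
s4 (pos 4,5,6,7): 1⊕0⊕1⊕1 = 1
Syndrome s4…s1 = 111 → error at position 7.
Flip position 7: 0101011 → 0101010
Read data bits from positions 3,5,6,7: 0010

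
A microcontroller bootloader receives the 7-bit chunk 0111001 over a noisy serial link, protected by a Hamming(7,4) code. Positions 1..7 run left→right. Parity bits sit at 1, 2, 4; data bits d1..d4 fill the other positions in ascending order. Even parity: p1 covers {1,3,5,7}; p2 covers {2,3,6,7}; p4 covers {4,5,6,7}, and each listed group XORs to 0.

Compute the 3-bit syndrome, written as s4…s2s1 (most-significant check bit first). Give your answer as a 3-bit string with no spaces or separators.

s1 (pos 1,3,5,7): 0⊕1⊕0⊕1 = 0
s2 (pos 2,3,6,7): 1⊕1⊕0⊕1 = 1
s4 (pos 4,5,6,7): 1⊕0⊕0⊕1 = 0
Syndrome s4…s1 = 010 → error at position 2.

010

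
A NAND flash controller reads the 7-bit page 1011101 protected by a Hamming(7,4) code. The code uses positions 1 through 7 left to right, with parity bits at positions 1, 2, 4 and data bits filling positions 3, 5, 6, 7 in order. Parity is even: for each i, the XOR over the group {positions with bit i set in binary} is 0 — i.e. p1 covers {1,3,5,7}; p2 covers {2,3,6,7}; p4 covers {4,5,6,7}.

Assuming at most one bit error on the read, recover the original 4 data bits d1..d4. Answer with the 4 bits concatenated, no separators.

s1 (pos 1,3,5,7): 1⊕1⊕1⊕1 = 0
s2 (pos 2,3,6,7): 0⊕1⊕0⊕1 = 0
s4 (pos 4,5,6,7): 1⊕1⊕0⊕1 = 1
Syndrome s4…s1 = 100 → error at position 4.
Flip position 4: 1011101 → 1010101
Read data bits from positions 3,5,6,7: 1101

1101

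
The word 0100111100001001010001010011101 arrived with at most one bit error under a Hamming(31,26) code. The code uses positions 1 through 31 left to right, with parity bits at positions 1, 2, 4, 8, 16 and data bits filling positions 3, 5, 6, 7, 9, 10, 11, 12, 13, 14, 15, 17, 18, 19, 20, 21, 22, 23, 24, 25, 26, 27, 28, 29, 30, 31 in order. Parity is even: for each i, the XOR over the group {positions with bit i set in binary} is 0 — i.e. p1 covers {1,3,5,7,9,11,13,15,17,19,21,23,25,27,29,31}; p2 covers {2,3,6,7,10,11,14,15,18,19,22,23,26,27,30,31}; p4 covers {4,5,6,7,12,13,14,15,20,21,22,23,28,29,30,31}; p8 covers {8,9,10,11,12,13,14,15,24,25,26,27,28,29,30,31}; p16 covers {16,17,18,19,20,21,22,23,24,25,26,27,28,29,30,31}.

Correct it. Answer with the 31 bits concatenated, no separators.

s1 (pos 1,3,5,7,9,11,13,15,17,19,21,23,25,27,29,31): 0⊕0⊕1⊕1⊕0⊕0⊕1⊕0⊕0⊕0⊕0⊕0⊕0⊕1⊕1⊕1 = 0
s2 (pos 2,3,6,7,10,11,14,15,18,19,22,23,26,27,30,31): 1⊕0⊕1⊕1⊕0⊕0⊕0⊕0⊕1⊕0⊕1⊕0⊕0⊕1⊕0⊕1 = 1
s4 (pos 4,5,6,7,12,13,14,15,20,21,22,23,28,29,30,31): 0⊕1⊕1⊕1⊕0⊕1⊕0⊕0⊕0⊕0⊕1⊕0⊕1⊕1⊕0⊕1 = 0
s8 (pos 8,9,10,11,12,13,14,15,24,25,26,27,28,29,30,31): 1⊕0⊕0⊕0⊕0⊕1⊕0⊕0⊕1⊕0⊕0⊕1⊕1⊕1⊕0⊕1 = 1
s16 (pos 16,17,18,19,20,21,22,23,24,25,26,27,28,29,30,31): 1⊕0⊕1⊕0⊕0⊕0⊕1⊕0⊕1⊕0⊕0⊕1⊕1⊕1⊕0⊕1 = 0
Syndrome s16…s1 = 01010 → error at position 10.
Flip position 10: 0100111100001001010001010011101 → 0100111101001001010001010011101

0100111101001001010001010011101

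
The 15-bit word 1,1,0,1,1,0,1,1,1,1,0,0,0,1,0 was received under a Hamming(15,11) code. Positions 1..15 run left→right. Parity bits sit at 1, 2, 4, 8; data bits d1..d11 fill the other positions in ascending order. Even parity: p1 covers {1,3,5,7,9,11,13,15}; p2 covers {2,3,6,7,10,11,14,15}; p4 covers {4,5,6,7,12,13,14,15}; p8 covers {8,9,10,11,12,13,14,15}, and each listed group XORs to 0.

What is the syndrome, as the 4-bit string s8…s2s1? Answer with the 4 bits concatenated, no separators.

0000

s1 (pos 1,3,5,7,9,11,13,15): 1⊕0⊕1⊕1⊕1⊕0⊕0⊕0 = 0
s2 (pos 2,3,6,7,10,11,14,15): 1⊕0⊕0⊕1⊕1⊕0⊕1⊕0 = 0
s4 (pos 4,5,6,7,12,13,14,15): 1⊕1⊕0⊕1⊕0⊕0⊕1⊕0 = 0
s8 (pos 8,9,10,11,12,13,14,15): 1⊕1⊕1⊕0⊕0⊕0⊕1⊕0 = 0
Syndrome s8…s1 = 0000 → no error.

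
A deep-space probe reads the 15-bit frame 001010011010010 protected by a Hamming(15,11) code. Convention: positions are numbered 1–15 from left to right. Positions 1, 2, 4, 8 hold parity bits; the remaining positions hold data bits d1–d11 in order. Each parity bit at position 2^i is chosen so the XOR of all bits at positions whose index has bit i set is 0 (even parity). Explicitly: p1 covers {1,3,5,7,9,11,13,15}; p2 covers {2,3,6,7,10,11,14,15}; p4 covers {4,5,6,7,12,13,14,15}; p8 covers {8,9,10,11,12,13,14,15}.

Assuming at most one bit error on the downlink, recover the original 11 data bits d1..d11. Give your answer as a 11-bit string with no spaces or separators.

s1 (pos 1,3,5,7,9,11,13,15): 0⊕1⊕1⊕0⊕1⊕1⊕0⊕0 = 0
s2 (pos 2,3,6,7,10,11,14,15): 0⊕1⊕0⊕0⊕0⊕1⊕1⊕0 = 1
s4 (pos 4,5,6,7,12,13,14,15): 0⊕1⊕0⊕0⊕0⊕0⊕1⊕0 = 0
s8 (pos 8,9,10,11,12,13,14,15): 1⊕1⊕0⊕1⊕0⊕0⊕1⊕0 = 0
Syndrome s8…s1 = 0010 → error at position 2.
Flip position 2: 001010011010010 → 011010011010010
Read data bits from positions 3,5,6,7,9,10,11,12,13,14,15: 11001010010

11001010010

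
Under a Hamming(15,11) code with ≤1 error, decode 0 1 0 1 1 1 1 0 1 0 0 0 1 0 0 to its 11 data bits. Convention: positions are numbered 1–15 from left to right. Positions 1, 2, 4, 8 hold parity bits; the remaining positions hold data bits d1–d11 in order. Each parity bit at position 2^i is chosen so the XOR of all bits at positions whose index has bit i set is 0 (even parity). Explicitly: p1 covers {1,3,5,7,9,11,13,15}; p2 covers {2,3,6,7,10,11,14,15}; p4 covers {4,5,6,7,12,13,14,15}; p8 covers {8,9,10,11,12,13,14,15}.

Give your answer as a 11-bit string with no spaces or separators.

s1 (pos 1,3,5,7,9,11,13,15): 0⊕0⊕1⊕1⊕1⊕0⊕1⊕0 = 0
s2 (pos 2,3,6,7,10,11,14,15): 1⊕0⊕1⊕1⊕0⊕0⊕0⊕0 = 1
s4 (pos 4,5,6,7,12,13,14,15): 1⊕1⊕1⊕1⊕0⊕1⊕0⊕0 = 1
s8 (pos 8,9,10,11,12,13,14,15): 0⊕1⊕0⊕0⊕0⊕1⊕0⊕0 = 0
Syndrome s8…s1 = 0110 → error at position 6.
Flip position 6: 010111101000100 → 010110101000100
Read data bits from positions 3,5,6,7,9,10,11,12,13,14,15: 01011000100

01011000100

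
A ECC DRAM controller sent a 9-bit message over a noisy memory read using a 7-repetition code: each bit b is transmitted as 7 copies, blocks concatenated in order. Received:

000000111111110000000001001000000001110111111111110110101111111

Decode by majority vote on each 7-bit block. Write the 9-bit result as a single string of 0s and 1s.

010001111

Block 1 (0000001): 1 one → 0
Block 2 (1111111): 7 ones → 1
Block 3 (0000000): 0 ones → 0
Block 4 (0010010): 2 ones → 0
Block 5 (0000000): 0 ones → 0
Block 6 (1110111): 6 ones → 1
Block 7 (1111111): 7 ones → 1
Block 8 (1011010): 4 ones → 1
Block 9 (1111111): 7 ones → 1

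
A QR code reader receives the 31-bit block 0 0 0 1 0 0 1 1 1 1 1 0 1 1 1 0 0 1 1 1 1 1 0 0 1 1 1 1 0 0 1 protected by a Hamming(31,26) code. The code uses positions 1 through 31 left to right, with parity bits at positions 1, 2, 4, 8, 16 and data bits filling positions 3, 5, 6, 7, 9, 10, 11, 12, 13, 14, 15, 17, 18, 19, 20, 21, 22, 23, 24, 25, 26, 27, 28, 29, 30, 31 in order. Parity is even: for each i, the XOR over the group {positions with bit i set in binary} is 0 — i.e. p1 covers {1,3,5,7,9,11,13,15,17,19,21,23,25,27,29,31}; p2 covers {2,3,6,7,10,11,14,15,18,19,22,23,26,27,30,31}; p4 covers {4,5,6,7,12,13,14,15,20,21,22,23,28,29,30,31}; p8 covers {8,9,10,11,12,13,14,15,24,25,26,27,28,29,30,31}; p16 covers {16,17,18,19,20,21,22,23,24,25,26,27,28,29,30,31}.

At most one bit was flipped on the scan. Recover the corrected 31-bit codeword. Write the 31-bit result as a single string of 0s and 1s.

0101001111101110011111001111001

s1 (pos 1,3,5,7,9,11,13,15,17,19,21,23,25,27,29,31): 0⊕0⊕0⊕1⊕1⊕1⊕1⊕1⊕0⊕1⊕1⊕0⊕1⊕1⊕0⊕1 = 0
s2 (pos 2,3,6,7,10,11,14,15,18,19,22,23,26,27,30,31): 0⊕0⊕0⊕1⊕1⊕1⊕1⊕1⊕1⊕1⊕1⊕0⊕1⊕1⊕0⊕1 = 1
s4 (pos 4,5,6,7,12,13,14,15,20,21,22,23,28,29,30,31): 1⊕0⊕0⊕1⊕0⊕1⊕1⊕1⊕1⊕1⊕1⊕0⊕1⊕0⊕0⊕1 = 0
s8 (pos 8,9,10,11,12,13,14,15,24,25,26,27,28,29,30,31): 1⊕1⊕1⊕1⊕0⊕1⊕1⊕1⊕0⊕1⊕1⊕1⊕1⊕0⊕0⊕1 = 0
s16 (pos 16,17,18,19,20,21,22,23,24,25,26,27,28,29,30,31): 0⊕0⊕1⊕1⊕1⊕1⊕1⊕0⊕0⊕1⊕1⊕1⊕1⊕0⊕0⊕1 = 0
Syndrome s16…s1 = 00010 → error at position 2.
Flip position 2: 0001001111101110011111001111001 → 0101001111101110011111001111001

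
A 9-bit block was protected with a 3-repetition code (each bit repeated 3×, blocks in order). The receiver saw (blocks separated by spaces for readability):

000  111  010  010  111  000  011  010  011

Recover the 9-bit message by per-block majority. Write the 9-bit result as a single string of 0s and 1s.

Block 1 (000): 0 ones → 0
Block 2 (111): 3 ones → 1
Block 3 (010): 1 one → 0
Block 4 (010): 1 one → 0
Block 5 (111): 3 ones → 1
Block 6 (000): 0 ones → 0
Block 7 (011): 2 ones → 1
Block 8 (010): 1 one → 0
Block 9 (011): 2 ones → 1

010010101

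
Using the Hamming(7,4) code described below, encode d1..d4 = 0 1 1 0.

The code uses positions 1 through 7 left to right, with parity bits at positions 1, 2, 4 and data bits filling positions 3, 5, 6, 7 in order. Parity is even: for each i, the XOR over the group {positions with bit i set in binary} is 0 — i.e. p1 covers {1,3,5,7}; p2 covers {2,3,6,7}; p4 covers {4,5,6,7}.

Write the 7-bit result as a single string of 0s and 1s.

Place data at non-parity positions: p1 p2 0 p4 1 1 0
p1 (pos 1,3,5,7): XOR of data positions = 0⊕1⊕0 = 1
p2 (pos 2,3,6,7): XOR of data positions = 0⊕1⊕0 = 1
p4 (pos 4,5,6,7): XOR of data positions = 1⊕1⊕0 = 0
Codeword: 1100110

1100110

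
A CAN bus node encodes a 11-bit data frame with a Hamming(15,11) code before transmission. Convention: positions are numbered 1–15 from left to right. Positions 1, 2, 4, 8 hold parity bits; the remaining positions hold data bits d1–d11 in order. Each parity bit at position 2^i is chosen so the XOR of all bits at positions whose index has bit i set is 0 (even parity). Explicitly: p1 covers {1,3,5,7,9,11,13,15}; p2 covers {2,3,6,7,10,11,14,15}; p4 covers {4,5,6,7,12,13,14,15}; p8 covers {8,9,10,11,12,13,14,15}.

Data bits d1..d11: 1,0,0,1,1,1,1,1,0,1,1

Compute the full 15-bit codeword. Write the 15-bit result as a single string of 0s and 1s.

Place data at non-parity positions: p1 p2 1 p4 0 0 1 p8 1 1 1 1 0 1 1
p1 (pos 1,3,5,7,9,11,13,15): XOR of data positions = 1⊕0⊕1⊕1⊕1⊕0⊕1 = 1
p2 (pos 2,3,6,7,10,11,14,15): XOR of data positions = 1⊕0⊕1⊕1⊕1⊕1⊕1 = 0
p4 (pos 4,5,6,7,12,13,14,15): XOR of data positions = 0⊕0⊕1⊕1⊕0⊕1⊕1 = 0
p8 (pos 8,9,10,11,12,13,14,15): XOR of data positions = 1⊕1⊕1⊕1⊕0⊕1⊕1 = 0
Codeword: 101000101111011

101000101111011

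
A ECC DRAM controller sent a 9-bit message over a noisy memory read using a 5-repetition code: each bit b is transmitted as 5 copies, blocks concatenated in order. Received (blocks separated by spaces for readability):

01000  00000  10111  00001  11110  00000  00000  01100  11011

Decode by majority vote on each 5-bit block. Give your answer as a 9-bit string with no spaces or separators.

Block 1 (01000): 1 one → 0
Block 2 (00000): 0 ones → 0
Block 3 (10111): 4 ones → 1
Block 4 (00001): 1 one → 0
Block 5 (11110): 4 ones → 1
Block 6 (00000): 0 ones → 0
Block 7 (00000): 0 ones → 0
Block 8 (01100): 2 ones → 0
Block 9 (11011): 4 ones → 1

001010001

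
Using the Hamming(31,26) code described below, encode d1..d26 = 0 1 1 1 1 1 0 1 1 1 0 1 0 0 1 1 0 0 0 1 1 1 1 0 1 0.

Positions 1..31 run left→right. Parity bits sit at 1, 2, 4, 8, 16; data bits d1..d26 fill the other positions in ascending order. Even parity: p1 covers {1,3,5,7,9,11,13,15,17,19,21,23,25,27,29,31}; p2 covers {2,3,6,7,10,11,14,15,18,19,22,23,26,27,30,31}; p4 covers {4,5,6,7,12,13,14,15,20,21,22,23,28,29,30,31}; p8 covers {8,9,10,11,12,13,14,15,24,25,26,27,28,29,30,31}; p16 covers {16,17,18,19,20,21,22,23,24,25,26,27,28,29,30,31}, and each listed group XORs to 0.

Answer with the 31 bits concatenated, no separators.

0100111011011100100110001111010

Place data at non-parity positions: p1 p2 0 p4 1 1 1 p8 1 1 0 1 1 1 0 p16 1 0 0 1 1 0 0 0 1 1 1 1 0 1 0
p1 (pos 1,3,5,7,9,11,13,15,17,19,21,23,25,27,29,31): XOR of data positions = 0⊕1⊕1⊕1⊕0⊕1⊕0⊕1⊕0⊕1⊕0⊕1⊕1⊕0⊕0 = 0
p2 (pos 2,3,6,7,10,11,14,15,18,19,22,23,26,27,30,31): XOR of data positions = 0⊕1⊕1⊕1⊕0⊕1⊕0⊕0⊕0⊕0⊕0⊕1⊕1⊕1⊕0 = 1
p4 (pos 4,5,6,7,12,13,14,15,20,21,22,23,28,29,30,31): XOR of data positions = 1⊕1⊕1⊕1⊕1⊕1⊕0⊕1⊕1⊕0⊕0⊕1⊕0⊕1⊕0 = 0
p8 (pos 8,9,10,11,12,13,14,15,24,25,26,27,28,29,30,31): XOR of data positions = 1⊕1⊕0⊕1⊕1⊕1⊕0⊕0⊕1⊕1⊕1⊕1⊕0⊕1⊕0 = 0
p16 (pos 16,17,18,19,20,21,22,23,24,25,26,27,28,29,30,31): XOR of data positions = 1⊕0⊕0⊕1⊕1⊕0⊕0⊕0⊕1⊕1⊕1⊕1⊕0⊕1⊕0 = 0
Codeword: 0100111011011100100110001111010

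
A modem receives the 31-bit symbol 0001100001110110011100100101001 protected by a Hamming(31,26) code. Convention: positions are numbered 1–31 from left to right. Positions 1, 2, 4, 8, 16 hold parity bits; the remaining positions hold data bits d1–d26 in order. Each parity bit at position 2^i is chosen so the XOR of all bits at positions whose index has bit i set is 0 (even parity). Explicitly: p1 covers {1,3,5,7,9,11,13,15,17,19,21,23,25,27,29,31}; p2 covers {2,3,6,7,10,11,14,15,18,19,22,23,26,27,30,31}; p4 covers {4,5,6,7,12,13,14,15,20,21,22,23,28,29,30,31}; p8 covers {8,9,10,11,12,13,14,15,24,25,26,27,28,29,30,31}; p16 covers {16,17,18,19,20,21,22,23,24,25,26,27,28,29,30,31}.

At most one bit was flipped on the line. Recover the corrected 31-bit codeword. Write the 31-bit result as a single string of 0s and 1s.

s1 (pos 1,3,5,7,9,11,13,15,17,19,21,23,25,27,29,31): 0⊕0⊕1⊕0⊕0⊕1⊕0⊕1⊕0⊕1⊕0⊕1⊕0⊕0⊕0⊕1 = 0
s2 (pos 2,3,6,7,10,11,14,15,18,19,22,23,26,27,30,31): 0⊕0⊕0⊕0⊕1⊕1⊕1⊕1⊕1⊕1⊕0⊕1⊕1⊕0⊕0⊕1 = 1
s4 (pos 4,5,6,7,12,13,14,15,20,21,22,23,28,29,30,31): 1⊕1⊕0⊕0⊕1⊕0⊕1⊕1⊕1⊕0⊕0⊕1⊕1⊕0⊕0⊕1 = 1
s8 (pos 8,9,10,11,12,13,14,15,24,25,26,27,28,29,30,31): 0⊕0⊕1⊕1⊕1⊕0⊕1⊕1⊕0⊕0⊕1⊕0⊕1⊕0⊕0⊕1 = 0
s16 (pos 16,17,18,19,20,21,22,23,24,25,26,27,28,29,30,31): 0⊕0⊕1⊕1⊕1⊕0⊕0⊕1⊕0⊕0⊕1⊕0⊕1⊕0⊕0⊕1 = 1
Syndrome s16…s1 = 10110 → error at position 22.
Flip position 22: 0001100001110110011100100101001 → 0001100001110110011101100101001

0001100001110110011101100101001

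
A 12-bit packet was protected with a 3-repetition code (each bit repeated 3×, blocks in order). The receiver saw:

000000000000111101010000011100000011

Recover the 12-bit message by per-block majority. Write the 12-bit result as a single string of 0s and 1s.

Block 1 (000): 0 ones → 0
Block 2 (000): 0 ones → 0
Block 3 (000): 0 ones → 0
Block 4 (000): 0 ones → 0
Block 5 (111): 3 ones → 1
Block 6 (101): 2 ones → 1
Block 7 (010): 1 one → 0
Block 8 (000): 0 ones → 0
Block 9 (011): 2 ones → 1
Block 10 (100): 1 one → 0
Block 11 (000): 0 ones → 0
Block 12 (011): 2 ones → 1

000011001001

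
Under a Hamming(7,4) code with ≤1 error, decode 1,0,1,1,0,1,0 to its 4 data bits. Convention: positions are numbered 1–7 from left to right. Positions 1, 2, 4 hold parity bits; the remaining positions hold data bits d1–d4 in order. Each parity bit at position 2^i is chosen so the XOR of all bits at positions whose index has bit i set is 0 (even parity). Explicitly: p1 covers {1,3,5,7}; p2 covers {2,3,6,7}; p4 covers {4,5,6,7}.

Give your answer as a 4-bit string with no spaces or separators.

s1 (pos 1,3,5,7): 1⊕1⊕0⊕0 = 0
s2 (pos 2,3,6,7): 0⊕1⊕1⊕0 = 0
s4 (pos 4,5,6,7): 1⊕0⊕1⊕0 = 0
Syndrome s4…s1 = 000 → no error.
Read data bits from positions 3,5,6,7: 1010

1010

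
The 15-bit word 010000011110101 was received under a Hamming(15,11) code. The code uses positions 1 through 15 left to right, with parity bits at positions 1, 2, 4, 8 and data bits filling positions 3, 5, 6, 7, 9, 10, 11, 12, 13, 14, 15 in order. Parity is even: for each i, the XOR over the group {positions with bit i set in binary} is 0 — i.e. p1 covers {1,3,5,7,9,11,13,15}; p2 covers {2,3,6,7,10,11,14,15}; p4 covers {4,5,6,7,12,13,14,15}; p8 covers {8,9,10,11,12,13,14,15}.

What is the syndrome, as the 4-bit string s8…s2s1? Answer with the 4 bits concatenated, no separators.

0000

s1 (pos 1,3,5,7,9,11,13,15): 0⊕0⊕0⊕0⊕1⊕1⊕1⊕1 = 0
s2 (pos 2,3,6,7,10,11,14,15): 1⊕0⊕0⊕0⊕1⊕1⊕0⊕1 = 0
s4 (pos 4,5,6,7,12,13,14,15): 0⊕0⊕0⊕0⊕0⊕1⊕0⊕1 = 0
s8 (pos 8,9,10,11,12,13,14,15): 1⊕1⊕1⊕1⊕0⊕1⊕0⊕1 = 0
Syndrome s8…s1 = 0000 → no error.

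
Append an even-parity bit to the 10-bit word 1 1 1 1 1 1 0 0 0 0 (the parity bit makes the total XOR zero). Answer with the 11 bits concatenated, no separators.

11111100000

XOR of the 10 data bits: 1⊕1⊕1⊕1⊕1⊕1⊕0⊕0⊕0⊕0 = 0
Parity bit = 0 (so all 11 bits XOR to 0).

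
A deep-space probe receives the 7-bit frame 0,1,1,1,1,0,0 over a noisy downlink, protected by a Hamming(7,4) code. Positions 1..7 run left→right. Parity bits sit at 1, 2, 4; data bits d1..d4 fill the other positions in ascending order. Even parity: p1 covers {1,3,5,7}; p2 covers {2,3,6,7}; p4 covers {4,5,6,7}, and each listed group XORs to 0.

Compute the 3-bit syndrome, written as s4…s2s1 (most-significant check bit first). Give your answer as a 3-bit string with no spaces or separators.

s1 (pos 1,3,5,7): 0⊕1⊕1⊕0 = 0
s2 (pos 2,3,6,7): 1⊕1⊕0⊕0 = 0
s4 (pos 4,5,6,7): 1⊕1⊕0⊕0 = 0
Syndrome s4…s1 = 000 → no error.

000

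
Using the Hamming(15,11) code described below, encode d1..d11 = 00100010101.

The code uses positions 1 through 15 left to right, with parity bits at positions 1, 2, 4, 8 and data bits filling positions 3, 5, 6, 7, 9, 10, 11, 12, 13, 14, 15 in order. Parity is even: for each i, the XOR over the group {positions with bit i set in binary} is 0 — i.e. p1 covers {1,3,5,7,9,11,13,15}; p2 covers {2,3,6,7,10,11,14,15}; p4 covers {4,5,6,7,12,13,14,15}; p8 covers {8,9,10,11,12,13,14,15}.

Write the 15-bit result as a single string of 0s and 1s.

110101010010101

Place data at non-parity positions: p1 p2 0 p4 0 1 0 p8 0 0 1 0 1 0 1
p1 (pos 1,3,5,7,9,11,13,15): XOR of data positions = 0⊕0⊕0⊕0⊕1⊕1⊕1 = 1
p2 (pos 2,3,6,7,10,11,14,15): XOR of data positions = 0⊕1⊕0⊕0⊕1⊕0⊕1 = 1
p4 (pos 4,5,6,7,12,13,14,15): XOR of data positions = 0⊕1⊕0⊕0⊕1⊕0⊕1 = 1
p8 (pos 8,9,10,11,12,13,14,15): XOR of data positions = 0⊕0⊕1⊕0⊕1⊕0⊕1 = 1
Codeword: 110101010010101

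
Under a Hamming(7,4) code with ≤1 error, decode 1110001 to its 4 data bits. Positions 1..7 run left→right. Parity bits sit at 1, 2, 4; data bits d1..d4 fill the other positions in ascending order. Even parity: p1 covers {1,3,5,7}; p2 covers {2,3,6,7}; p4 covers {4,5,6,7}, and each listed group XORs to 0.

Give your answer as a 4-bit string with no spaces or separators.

1000

s1 (pos 1,3,5,7): 1⊕1⊕0⊕1 = 1
s2 (pos 2,3,6,7): 1⊕1⊕0⊕1 = 1
s4 (pos 4,5,6,7): 0⊕0⊕0⊕1 = 1
Syndrome s4…s1 = 111 → error at position 7.
Flip position 7: 1110001 → 1110000
Read data bits from positions 3,5,6,7: 1000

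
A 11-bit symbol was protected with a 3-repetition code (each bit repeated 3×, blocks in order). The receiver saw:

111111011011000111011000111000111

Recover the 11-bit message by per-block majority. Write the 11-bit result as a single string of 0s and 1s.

Block 1 (111): 3 ones → 1
Block 2 (111): 3 ones → 1
Block 3 (011): 2 ones → 1
Block 4 (011): 2 ones → 1
Block 5 (000): 0 ones → 0
Block 6 (111): 3 ones → 1
Block 7 (011): 2 ones → 1
Block 8 (000): 0 ones → 0
Block 9 (111): 3 ones → 1
Block 10 (000): 0 ones → 0
Block 11 (111): 3 ones → 1

11110110101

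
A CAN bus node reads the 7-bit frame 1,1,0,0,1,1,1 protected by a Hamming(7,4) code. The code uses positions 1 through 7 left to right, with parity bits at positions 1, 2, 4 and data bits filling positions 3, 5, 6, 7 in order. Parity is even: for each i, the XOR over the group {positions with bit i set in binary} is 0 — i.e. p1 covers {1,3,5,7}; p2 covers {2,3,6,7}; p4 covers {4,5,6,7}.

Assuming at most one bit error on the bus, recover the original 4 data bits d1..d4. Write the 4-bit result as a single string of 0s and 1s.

s1 (pos 1,3,5,7): 1⊕0⊕1⊕1 = 1
s2 (pos 2,3,6,7): 1⊕0⊕1⊕1 = 1
s4 (pos 4,5,6,7): 0⊕1⊕1⊕1 = 1
Syndrome s4…s1 = 111 → error at position 7.
Flip position 7: 1100111 → 1100110
Read data bits from positions 3,5,6,7: 0110

0110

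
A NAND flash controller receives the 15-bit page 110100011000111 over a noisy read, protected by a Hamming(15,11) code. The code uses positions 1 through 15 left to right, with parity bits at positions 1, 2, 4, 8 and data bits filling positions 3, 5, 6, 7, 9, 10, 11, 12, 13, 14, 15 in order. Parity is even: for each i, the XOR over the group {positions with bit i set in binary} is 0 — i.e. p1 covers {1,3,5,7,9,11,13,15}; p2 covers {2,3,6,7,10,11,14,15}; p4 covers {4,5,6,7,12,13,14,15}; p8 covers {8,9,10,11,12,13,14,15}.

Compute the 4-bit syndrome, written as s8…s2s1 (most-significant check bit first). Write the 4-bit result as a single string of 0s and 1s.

s1 (pos 1,3,5,7,9,11,13,15): 1⊕0⊕0⊕0⊕1⊕0⊕1⊕1 = 0
s2 (pos 2,3,6,7,10,11,14,15): 1⊕0⊕0⊕0⊕0⊕0⊕1⊕1 = 1
s4 (pos 4,5,6,7,12,13,14,15): 1⊕0⊕0⊕0⊕0⊕1⊕1⊕1 = 0
s8 (pos 8,9,10,11,12,13,14,15): 1⊕1⊕0⊕0⊕0⊕1⊕1⊕1 = 1
Syndrome s8…s1 = 1010 → error at position 10.

1010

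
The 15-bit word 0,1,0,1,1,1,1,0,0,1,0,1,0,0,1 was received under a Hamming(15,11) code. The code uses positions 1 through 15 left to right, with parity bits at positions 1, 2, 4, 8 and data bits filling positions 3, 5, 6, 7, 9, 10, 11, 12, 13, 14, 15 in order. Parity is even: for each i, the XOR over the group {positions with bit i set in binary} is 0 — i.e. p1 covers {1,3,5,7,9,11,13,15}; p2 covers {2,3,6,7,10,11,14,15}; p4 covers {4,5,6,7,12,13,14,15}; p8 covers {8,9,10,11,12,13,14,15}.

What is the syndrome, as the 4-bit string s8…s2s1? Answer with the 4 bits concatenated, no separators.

s1 (pos 1,3,5,7,9,11,13,15): 0⊕0⊕1⊕1⊕0⊕0⊕0⊕1 = 1
s2 (pos 2,3,6,7,10,11,14,15): 1⊕0⊕1⊕1⊕1⊕0⊕0⊕1 = 1
s4 (pos 4,5,6,7,12,13,14,15): 1⊕1⊕1⊕1⊕1⊕0⊕0⊕1 = 0
s8 (pos 8,9,10,11,12,13,14,15): 0⊕0⊕1⊕0⊕1⊕0⊕0⊕1 = 1
Syndrome s8…s1 = 1011 → error at position 11.

1011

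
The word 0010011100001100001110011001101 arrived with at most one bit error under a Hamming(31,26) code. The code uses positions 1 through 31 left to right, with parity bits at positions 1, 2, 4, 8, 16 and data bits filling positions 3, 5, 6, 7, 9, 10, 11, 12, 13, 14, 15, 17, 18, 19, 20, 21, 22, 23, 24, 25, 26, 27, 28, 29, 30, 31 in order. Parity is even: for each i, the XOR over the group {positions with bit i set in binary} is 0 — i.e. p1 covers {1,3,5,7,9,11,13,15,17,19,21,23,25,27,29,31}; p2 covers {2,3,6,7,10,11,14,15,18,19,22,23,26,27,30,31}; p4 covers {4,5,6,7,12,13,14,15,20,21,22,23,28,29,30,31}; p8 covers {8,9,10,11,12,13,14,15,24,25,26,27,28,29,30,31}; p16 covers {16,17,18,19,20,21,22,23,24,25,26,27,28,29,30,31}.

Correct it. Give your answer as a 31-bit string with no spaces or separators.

s1 (pos 1,3,5,7,9,11,13,15,17,19,21,23,25,27,29,31): 0⊕1⊕0⊕1⊕0⊕0⊕1⊕0⊕0⊕1⊕1⊕0⊕1⊕0⊕1⊕1 = 0
s2 (pos 2,3,6,7,10,11,14,15,18,19,22,23,26,27,30,31): 0⊕1⊕1⊕1⊕0⊕0⊕1⊕0⊕0⊕1⊕0⊕0⊕0⊕0⊕0⊕1 = 0
s4 (pos 4,5,6,7,12,13,14,15,20,21,22,23,28,29,30,31): 0⊕0⊕1⊕1⊕0⊕1⊕1⊕0⊕1⊕1⊕0⊕0⊕1⊕1⊕0⊕1 = 1
s8 (pos 8,9,10,11,12,13,14,15,24,25,26,27,28,29,30,31): 1⊕0⊕0⊕0⊕0⊕1⊕1⊕0⊕1⊕1⊕0⊕0⊕1⊕1⊕0⊕1 = 0
s16 (pos 16,17,18,19,20,21,22,23,24,25,26,27,28,29,30,31): 0⊕0⊕0⊕1⊕1⊕1⊕0⊕0⊕1⊕1⊕0⊕0⊕1⊕1⊕0⊕1 = 0
Syndrome s16…s1 = 00100 → error at position 4.
Flip position 4: 0010011100001100001110011001101 → 0011011100001100001110011001101

0011011100001100001110011001101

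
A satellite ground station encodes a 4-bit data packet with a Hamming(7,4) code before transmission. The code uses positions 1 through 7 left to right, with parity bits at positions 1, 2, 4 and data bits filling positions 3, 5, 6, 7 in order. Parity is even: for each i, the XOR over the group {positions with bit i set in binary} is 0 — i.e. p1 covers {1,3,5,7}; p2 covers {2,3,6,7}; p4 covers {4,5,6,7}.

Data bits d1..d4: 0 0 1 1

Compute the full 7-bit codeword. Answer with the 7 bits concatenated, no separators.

Place data at non-parity positions: p1 p2 0 p4 0 1 1
p1 (pos 1,3,5,7): XOR of data positions = 0⊕0⊕1 = 1
p2 (pos 2,3,6,7): XOR of data positions = 0⊕1⊕1 = 0
p4 (pos 4,5,6,7): XOR of data positions = 0⊕1⊕1 = 0
Codeword: 1000011

1000011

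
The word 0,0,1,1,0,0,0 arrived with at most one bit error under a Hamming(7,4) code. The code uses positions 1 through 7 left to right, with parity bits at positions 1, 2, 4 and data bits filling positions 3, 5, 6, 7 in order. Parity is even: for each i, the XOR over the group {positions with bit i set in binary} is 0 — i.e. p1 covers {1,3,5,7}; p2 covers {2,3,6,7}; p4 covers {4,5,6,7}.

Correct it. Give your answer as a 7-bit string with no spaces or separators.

0011001

s1 (pos 1,3,5,7): 0⊕1⊕0⊕0 = 1
s2 (pos 2,3,6,7): 0⊕1⊕0⊕0 = 1
s4 (pos 4,5,6,7): 1⊕0⊕0⊕0 = 1
Syndrome s4…s1 = 111 → error at position 7.
Flip position 7: 0011000 → 0011001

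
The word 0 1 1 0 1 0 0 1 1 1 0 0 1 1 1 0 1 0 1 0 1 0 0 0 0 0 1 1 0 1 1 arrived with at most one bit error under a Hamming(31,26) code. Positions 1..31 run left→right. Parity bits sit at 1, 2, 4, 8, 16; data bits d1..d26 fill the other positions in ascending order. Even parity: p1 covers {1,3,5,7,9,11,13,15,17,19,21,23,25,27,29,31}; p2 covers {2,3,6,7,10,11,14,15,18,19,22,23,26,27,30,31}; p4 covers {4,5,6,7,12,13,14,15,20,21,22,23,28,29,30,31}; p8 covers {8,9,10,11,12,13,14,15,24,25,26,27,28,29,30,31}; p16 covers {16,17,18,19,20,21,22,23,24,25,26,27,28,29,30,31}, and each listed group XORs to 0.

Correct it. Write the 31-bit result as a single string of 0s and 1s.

s1 (pos 1,3,5,7,9,11,13,15,17,19,21,23,25,27,29,31): 0⊕1⊕1⊕0⊕1⊕0⊕1⊕1⊕1⊕1⊕1⊕0⊕0⊕1⊕0⊕1 = 0
s2 (pos 2,3,6,7,10,11,14,15,18,19,22,23,26,27,30,31): 1⊕1⊕0⊕0⊕1⊕0⊕1⊕1⊕0⊕1⊕0⊕0⊕0⊕1⊕1⊕1 = 1
s4 (pos 4,5,6,7,12,13,14,15,20,21,22,23,28,29,30,31): 0⊕1⊕0⊕0⊕0⊕1⊕1⊕1⊕0⊕1⊕0⊕0⊕1⊕0⊕1⊕1 = 0
s8 (pos 8,9,10,11,12,13,14,15,24,25,26,27,28,29,30,31): 1⊕1⊕1⊕0⊕0⊕1⊕1⊕1⊕0⊕0⊕0⊕1⊕1⊕0⊕1⊕1 = 0
s16 (pos 16,17,18,19,20,21,22,23,24,25,26,27,28,29,30,31): 0⊕1⊕0⊕1⊕0⊕1⊕0⊕0⊕0⊕0⊕0⊕1⊕1⊕0⊕1⊕1 = 1
Syndrome s16…s1 = 10010 → error at position 18.
Flip position 18: 0110100111001110101010000011011 → 0110100111001110111010000011011

0110100111001110111010000011011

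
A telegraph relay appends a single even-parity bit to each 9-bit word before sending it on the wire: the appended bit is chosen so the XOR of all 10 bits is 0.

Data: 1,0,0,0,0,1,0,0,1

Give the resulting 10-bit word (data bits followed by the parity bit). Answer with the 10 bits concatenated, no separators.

1000010011

XOR of the 9 data bits: 1⊕0⊕0⊕0⊕0⊕1⊕0⊕0⊕1 = 1
Parity bit = 1 (so all 10 bits XOR to 0).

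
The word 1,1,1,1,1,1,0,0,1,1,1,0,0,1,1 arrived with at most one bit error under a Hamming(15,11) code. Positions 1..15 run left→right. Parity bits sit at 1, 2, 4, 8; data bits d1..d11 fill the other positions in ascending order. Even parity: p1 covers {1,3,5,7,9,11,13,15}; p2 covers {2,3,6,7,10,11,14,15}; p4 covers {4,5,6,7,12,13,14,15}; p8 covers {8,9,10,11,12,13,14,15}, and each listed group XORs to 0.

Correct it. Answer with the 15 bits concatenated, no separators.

111111001110001

s1 (pos 1,3,5,7,9,11,13,15): 1⊕1⊕1⊕0⊕1⊕1⊕0⊕1 = 0
s2 (pos 2,3,6,7,10,11,14,15): 1⊕1⊕1⊕0⊕1⊕1⊕1⊕1 = 1
s4 (pos 4,5,6,7,12,13,14,15): 1⊕1⊕1⊕0⊕0⊕0⊕1⊕1 = 1
s8 (pos 8,9,10,11,12,13,14,15): 0⊕1⊕1⊕1⊕0⊕0⊕1⊕1 = 1
Syndrome s8…s1 = 1110 → error at position 14.
Flip position 14: 111111001110011 → 111111001110001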